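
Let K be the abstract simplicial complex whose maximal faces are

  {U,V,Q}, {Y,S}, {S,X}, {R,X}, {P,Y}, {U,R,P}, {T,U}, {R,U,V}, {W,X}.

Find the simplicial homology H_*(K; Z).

Fix the vertex order P < Q < R < S < T < U < V < W < X < Y and write every simplex with vertices in increasing order. Then dim K = 2 and the simplices of K are:

  0-simplices (10): P, Q, R, S, T, U, V, W, X, Y
  1-simplices (13): PR, PU, PY, QU, QV, RU, RV, RX, SX, SY, TU, UV, WX
  2-simplices (3): PRU, QUV, RUV

so the chain groups are C_0 ≅ Z^10, C_1 ≅ Z^13, C_2 ≅ Z^3.

The boundary map ∂_1: C_1 → C_0 sends each edge [p,q] (with p < q) to q − p. For instance
  ∂SY = Y − S.
The resulting 10×13 matrix has rank 9, and its Smith normal form has invariant factors (1,1,1,1,1,1,1,1,1).

Boundary ∂_2: C_2 → C_1 acts by ∂[p,q,r] = [q,r] − [p,r] + [p,q]. For instance
  ∂RUV = UV − RV + RU,
  ∂PRU = RU − PU + PR.
The resulting 13×3 matrix has rank 3, and its Smith normal form has invariant factors (1,1,1).

Now H_k = ker ∂_k / im ∂_{k+1}, so:

  H_0: rank C_0 − rank ∂_1 = 10 − 9 = 1, and the invariant factors of ∂_1 are all 1, so H_0 ≅ Z.
  H_1: rank ker ∂_1 − rank ∂_2 = (13 − 9) − 3 = 1, and the invariant factors of ∂_2 are all 1, so H_1 ≅ Z.
  H_2: rank ker ∂_2 − rank ∂_3 = (3 − 3) − 0 = 0, and there is no ∂_3, so H_2 ≅ 0.

As a check, the Euler characteristic is 10 − 13 + 3 = 0, which agrees with 1 − 1 + 0 = 0.

H_0 = Z,  H_1 = Z,  H_2 = 0.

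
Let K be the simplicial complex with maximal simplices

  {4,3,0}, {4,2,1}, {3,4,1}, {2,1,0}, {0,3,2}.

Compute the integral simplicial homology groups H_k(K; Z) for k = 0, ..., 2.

K has 5 vertices, 10 edges, 5 triangles.
rank ∂_0 = 0, rank ∂_1 = 4 ⇒ b_0 = 5 − 0 − 4 = 1; all invariant factors of ∂_1 are 1 so no torsion. So H_0 = Z.
rank ∂_1 = 4, rank ∂_2 = 5 ⇒ b_1 = 10 − 4 − 5 = 1; all invariant factors of ∂_2 are 1 so no torsion. So H_1 = Z.
rank ∂_2 = 5, rank ∂_3 = 0 ⇒ b_2 = 5 − 5 − 0 = 0. So H_2 = 0.

H_0 = Z,  H_1 = Z,  H_2 = 0.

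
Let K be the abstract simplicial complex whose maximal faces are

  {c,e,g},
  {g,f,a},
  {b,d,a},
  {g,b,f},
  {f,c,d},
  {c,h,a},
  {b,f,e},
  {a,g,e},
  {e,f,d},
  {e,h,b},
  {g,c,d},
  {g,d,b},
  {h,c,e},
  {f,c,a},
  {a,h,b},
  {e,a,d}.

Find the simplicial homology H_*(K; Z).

Take the total order a < b < c < d < e < f < g < h on the vertex set. Then K (dimension 2) consists of the simplices:

  0-simplices (8): a, b, c, d, e, f, g, h
  1-simplices (24): ab, ac, ad, ae, af, ag, ah, bd, be, bf, bg, bh, cd, ce, cf, cg, ch, de, df, dg, ef, eg, eh, fg
  2-simplices (16): abd, abh, acf, ach, ade, aeg, afg, bdg, bef, beh, bfg, cdf, cdg, ceg, ceh, def

Hence C_0 ≅ Z^8, C_1 ≅ Z^24, C_2 ≅ Z^16.

The boundary map ∂_1: C_1 → C_0 is given by ∂[p,q] = [q] − [p]. For instance
  ∂bg = g − b.
As a 8×24 matrix over Z this has rank 7, with invariant factors (1,1,1,1,1,1,1).

The boundary map ∂_2: C_2 → C_1 maps a triangle to the signed sum of its edges. For instance
  ∂acf = cf − af + ac,
  ∂beh = eh − bh + be.
This gives a 24×16 integer matrix of rank 15; reducing to Smith normal form yields diagonal entries (1,1,1,1,1,1,1,1,1,1,1,1,1,1,1).

Reading off H_k = ker ∂_k / im ∂_{k+1}:

  H_0: rank C_0 − rank ∂_1 = 8 − 7 = 1, and the invariant factors of ∂_1 are all 1, so H_0 ≅ Z.
  H_1: rank ker ∂_1 − rank ∂_2 = (24 − 7) − 15 = 2, and the invariant factors of ∂_2 are all 1, so H_1 ≅ Z^2.
  H_2: rank ker ∂_2 − rank ∂_3 = (16 − 15) − 0 = 1, and there is no ∂_3, so H_2 ≅ Z.

H_0 ≅ Z,  H_1 ≅ Z^2,  H_2 ≅ Z.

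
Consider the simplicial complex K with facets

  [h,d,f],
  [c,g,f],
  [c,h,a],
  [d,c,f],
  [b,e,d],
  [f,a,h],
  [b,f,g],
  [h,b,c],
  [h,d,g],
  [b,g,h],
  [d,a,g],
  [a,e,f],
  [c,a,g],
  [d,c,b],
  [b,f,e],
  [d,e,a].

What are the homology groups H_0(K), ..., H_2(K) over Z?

K has 8 vertices, 24 edges, 16 triangles.
rank ∂_0 = 0, rank ∂_1 = 7 ⇒ b_0 = 8 − 0 − 7 = 1; all invariant factors of ∂_1 are 1 so no torsion. So H_0 = Z.
rank ∂_1 = 7, rank ∂_2 = 15 ⇒ b_1 = 24 − 7 − 15 = 2; all invariant factors of ∂_2 are 1 so no torsion. So H_1 = Z^2.
rank ∂_2 = 15, rank ∂_3 = 0 ⇒ b_2 = 16 − 15 − 0 = 1. So H_2 = Z.

H_0 = Z,  H_1 = Z^2,  H_2 = Z.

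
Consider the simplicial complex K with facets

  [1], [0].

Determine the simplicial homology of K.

H_0 ≅ Z^2.

Order the vertices as 0 < 1. Listing each simplex with vertices in this order, K has dimension 0 with simplices:

  0-simplices (2): [0], [1]

so the chain groups are C_0 ≅ Z^2.

From H_k ≅ ker(∂_k) / im(∂_{k+1}) we obtain:

  H_0: rank C_0 − rank ∂_1 = 2 − 0 = 2, and there is no ∂_1, so H_0 ≅ Z^2.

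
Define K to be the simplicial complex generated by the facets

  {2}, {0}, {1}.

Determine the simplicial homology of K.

Take the total order 0 < 1 < 2 on the vertex set. Then K (dimension 0) consists of the simplices:

  0-simplices (3): [0], [1], [2]

Hence C_0 ≅ Z^3.

Reading off H_k = ker ∂_k / im ∂_{k+1}:

  H_0: rank C_0 − rank ∂_1 = 3 − 0 = 3, and there is no ∂_1, so H_0 ≅ Z^3.

H_0 ≅ Z^3.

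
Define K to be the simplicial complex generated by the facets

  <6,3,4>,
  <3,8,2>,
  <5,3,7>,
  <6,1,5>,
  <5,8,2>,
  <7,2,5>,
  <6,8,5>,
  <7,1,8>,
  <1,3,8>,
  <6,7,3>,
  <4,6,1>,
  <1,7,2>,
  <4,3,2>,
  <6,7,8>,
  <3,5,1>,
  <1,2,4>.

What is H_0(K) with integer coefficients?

H_0 ≅ Z.

Fix the vertex order 1 < 2 < 3 < 4 < 5 < 6 < 7 < 8 and write every simplex with vertices in increasing order. Then dim K = 2 and the simplices of K are:

  0-simplices (8): [1], [2], [3], [4], [5], [6], [7], [8]
  1-simplices (24): (24 of them)
  2-simplices (16): [1,2,4], [1,2,7], [1,3,5], [1,3,8], [1,4,6], [1,5,6], [1,7,8], [2,3,4], [2,3,8], [2,5,7], [2,5,8], [3,4,6], [3,5,7], [3,6,7], [5,6,8], [6,7,8]

Hence C_0 ≅ Z^8, C_1 ≅ Z^24, C_2 ≅ Z^16.

Boundary ∂_1: C_1 → C_0 maps an edge to its endpoints' difference, ∂[p,q] = q − p.
As a 8×24 matrix over Z this has rank 7, with invariant factors (1,1,1,1,1,1,1).

Boundary ∂_2: C_2 → C_1 maps a triangle to the signed sum of its edges. For instance
  ∂[3,5,7] = [5,7] − [3,7] + [3,5],
  ∂[1,2,4] = [2,4] − [1,4] + [1,2].
The 24×16 boundary matrix has rank 15 and Smith normal form diag(1,1,1,1,1,1,1,1,1,1,1,1,1,1,1).

Computing H_k = (kernel of ∂_k) / (image of ∂_{k+1}):

  H_0: rank C_0 − rank ∂_1 = 8 − 7 = 1, and the invariant factors of ∂_1 are all 1, so H_0 = Z.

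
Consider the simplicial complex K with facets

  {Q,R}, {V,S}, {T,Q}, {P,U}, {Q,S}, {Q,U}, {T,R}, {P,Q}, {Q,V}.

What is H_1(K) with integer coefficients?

H_1 ≅ Z^3.

Fix the vertex order P < Q < R < S < T < U < V and write every simplex with vertices in increasing order. Then dim K = 1 and the simplices of K are:

  0-simplices (7): P, Q, R, S, T, U, V
  1-simplices (9): PQ, PU, QR, QS, QT, QU, QV, RT, SV

giving chain groups C_0 ≅ Z^7, C_1 ≅ Z^9.

∂_1: C_1 → C_0 is given by ∂[p,q] = [q] − [p]. For instance
  ∂QV = V − Q.
The 7×9 boundary matrix has rank 6 and Smith normal form diag(1,1,1,1,1,1).

From H_k ≅ ker(∂_k) / im(∂_{k+1}) we obtain:

  H_1: rank ker ∂_1 − rank ∂_2 = (9 − 6) − 0 = 3, and there is no ∂_2, so H_1 ≅ Z^3.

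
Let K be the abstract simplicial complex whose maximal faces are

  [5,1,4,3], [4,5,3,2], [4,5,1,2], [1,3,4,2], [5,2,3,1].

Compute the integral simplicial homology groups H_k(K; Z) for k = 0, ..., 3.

H_0 ≅ Z,  H_1 = 0,  H_2 = 0,  H_3 ≅ Z.

Fix the vertex order 1 < 2 < 3 < 4 < 5 and write every simplex with vertices in increasing order. Then dim K = 3 and the simplices of K are:

  0-simplices (5): [1], [2], [3], [4], [5]
  1-simplices (10): [1,2], [1,3], [1,4], [1,5], [2,3], [2,4], [2,5], [3,4], [3,5], [4,5]
  2-simplices (10): [1,2,3], [1,2,4], [1,2,5], [1,3,4], [1,3,5], [1,4,5], [2,3,4], [2,3,5], [2,4,5], [3,4,5]
  3-simplices (5): [1,2,3,4], [1,2,3,5], [1,2,4,5], [1,3,4,5], [2,3,4,5]

Hence C_0 ≅ Z^5, C_1 ≅ Z^10, C_2 ≅ Z^10, C_3 ≅ Z^5.

∂_1: C_1 → C_0 is given by ∂[p,q] = [q] − [p]. For instance
  ∂[1,5] = [5] − [1].
The 5×10 boundary matrix has rank 4 and Smith normal form diag(1,1,1,1).

Boundary ∂_2: C_2 → C_1 acts by ∂[p,q,r] = [q,r] − [p,r] + [p,q]. For instance
  ∂[2,3,4] = [3,4] − [2,4] + [2,3],
  ∂[2,3,5] = [3,5] − [2,5] + [2,3].
As a 10×10 matrix over Z this has rank 6, with invariant factors (1,1,1,1,1,1).

The boundary map ∂_3: C_3 → C_2 sends each 3-simplex σ to the alternating sum Σ_i (−1)^i (σ with its i-th vertex removed). For instance
  ∂[1,2,3,5] = [2,3,5] − [1,3,5] + [1,2,5] − [1,2,3],
  ∂[1,2,3,4] = [2,3,4] − [1,3,4] + [1,2,4] − [1,2,3].
The resulting 10×5 matrix has rank 4, and its Smith normal form has invariant factors (1,1,1,1).

Now H_k = ker ∂_k / im ∂_{k+1}, so:

  H_0: rank C_0 − rank ∂_1 = 5 − 4 = 1, and the invariant factors of ∂_1 are all 1, so H_0 ≅ Z.
  H_1: rank ker ∂_1 − rank ∂_2 = (10 − 4) − 6 = 0, and the invariant factors of ∂_2 are all 1, so H_1 ≅ 0.
  H_2: rank ker ∂_2 − rank ∂_3 = (10 − 6) − 4 = 0, and the invariant factors of ∂_3 are all 1, so H_2 ≅ 0.
  H_3: rank ker ∂_3 − rank ∂_4 = (5 − 4) − 0 = 1, and there is no ∂_4, so H_3 ≅ Z.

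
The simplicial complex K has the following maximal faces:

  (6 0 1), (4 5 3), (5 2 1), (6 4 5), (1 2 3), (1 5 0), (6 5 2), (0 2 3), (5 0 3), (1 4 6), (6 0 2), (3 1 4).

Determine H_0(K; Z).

H_0 = Z.

Take the total order 0 < 1 < 2 < 3 < 4 < 5 < 6 on the vertex set. Then K (dimension 2) consists of the simplices:

  0-simplices (7): [0], [1], [2], [3], [4], [5], [6]
  1-simplices (18): [0,1], [0,2], [0,3], [0,5], [0,6], [1,2], [1,3], [1,4], [1,5], [1,6], [2,3], [2,5], [2,6], [3,4], [3,5], [4,5], [4,6], [5,6]
  2-simplices (12): [0,1,5], [0,1,6], [0,2,3], [0,2,6], [0,3,5], [1,2,3], [1,2,5], [1,3,4], [1,4,6], [2,5,6], [3,4,5], [4,5,6]

giving chain groups C_0 ≅ Z^7, C_1 ≅ Z^18, C_2 ≅ Z^12.

Boundary ∂_1: C_1 → C_0 maps an edge to its endpoints' difference, ∂[p,q] = q − p. For instance
  ∂[0,1] = [1] − [0].
The 7×18 boundary matrix has rank 6 and Smith normal form diag(1,1,1,1,1,1).

The boundary map ∂_2: C_2 → C_1 acts by ∂[p,q,r] = [q,r] − [p,r] + [p,q]. For instance
  ∂[1,2,5] = [2,5] − [1,5] + [1,2],
  ∂[1,2,3] = [2,3] − [1,3] + [1,2].
The resulting 18×12 matrix has rank 12, and its Smith normal form has invariant factors (1,1,1,1,1,1,1,1,1,1,1,2).

Now H_k = ker ∂_k / im ∂_{k+1}, so:

  H_0: rank C_0 − rank ∂_1 = 7 − 6 = 1, and the invariant factors of ∂_1 are all 1, so H_0 ≅ Z.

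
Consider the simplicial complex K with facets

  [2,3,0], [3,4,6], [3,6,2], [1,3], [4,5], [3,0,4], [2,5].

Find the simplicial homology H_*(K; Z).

H_0 = Z,  H_1 = Z,  H_2 = 0.

Order the vertices as 0 < 1 < 2 < 3 < 4 < 5 < 6. Listing each simplex with vertices in this order, K has dimension 2 with simplices:

  0-simplices (7): [0], [1], [2], [3], [4], [5], [6]
  1-simplices (11): [0,2], [0,3], [0,4], [1,3], [2,3], [2,5], [2,6], [3,4], [3,6], [4,5], [4,6]
  2-simplices (4): [0,2,3], [0,3,4], [2,3,6], [3,4,6]

so the chain groups are C_0 ≅ Z^7, C_1 ≅ Z^11, C_2 ≅ Z^4.

The boundary map ∂_1: C_1 → C_0 is given by ∂[p,q] = [q] − [p].
The 7×11 boundary matrix has rank 6 and Smith normal form diag(1,1,1,1,1,1).

∂_2: C_2 → C_1 acts by ∂[p,q,r] = [q,r] − [p,r] + [p,q]. For instance
  ∂[0,3,4] = [3,4] − [0,4] + [0,3],
  ∂[2,3,6] = [3,6] − [2,6] + [2,3].
The 11×4 boundary matrix has rank 4 and Smith normal form diag(1,1,1,1).

Now H_k = ker ∂_k / im ∂_{k+1}, so:

  H_0: rank C_0 − rank ∂_1 = 7 − 6 = 1, and the invariant factors of ∂_1 are all 1, so H_0 ≅ Z.
  H_1: rank ker ∂_1 − rank ∂_2 = (11 − 6) − 4 = 1, and the invariant factors of ∂_2 are all 1, so H_1 ≅ Z.
  H_2: rank ker ∂_2 − rank ∂_3 = (4 − 4) − 0 = 0, and there is no ∂_3, so H_2 ≅ 0.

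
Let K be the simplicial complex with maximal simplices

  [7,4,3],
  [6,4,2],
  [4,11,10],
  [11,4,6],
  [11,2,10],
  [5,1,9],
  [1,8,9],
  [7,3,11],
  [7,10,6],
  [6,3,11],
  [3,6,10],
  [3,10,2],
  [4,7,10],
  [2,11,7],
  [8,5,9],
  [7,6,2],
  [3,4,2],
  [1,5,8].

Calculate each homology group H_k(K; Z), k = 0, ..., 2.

Fix the vertex order 1 < 2 < 3 < 4 < 5 < 6 < 7 < 8 < 9 < 10 < 11 and write every simplex with vertices in increasing order. Then dim K = 2 and the simplices of K are:

  0-simplices (11): [1], [2], [3], [4], [5], [6], [7], [8], [9], [10], [11]
  1-simplices (27): (27 of them)
  2-simplices (18): (18 of them)

Hence C_0 ≅ Z^11, C_1 ≅ Z^27, C_2 ≅ Z^18.

Boundary ∂_1: C_1 → C_0 sends each edge [p,q] (with p < q) to q − p. For instance
  ∂[1,5] = [5] − [1].
The resulting 11×27 matrix has rank 9, and its Smith normal form has invariant factors (1,1,1,1,1,1,1,1,1).

Boundary ∂_2: C_2 → C_1 acts by ∂[p,q,r] = [q,r] − [p,r] + [p,q]. For instance
  ∂[2,3,4] = [3,4] − [2,4] + [2,3],
  ∂[2,3,10] = [3,10] − [2,10] + [2,3].
As a 27×18 matrix over Z this has rank 16, with invariant factors (1,1,1,1,1,1,1,1,1,1,1,1,1,1,1,1).

Now H_k = ker ∂_k / im ∂_{k+1}, so:

  H_0: rank C_0 − rank ∂_1 = 11 − 9 = 2, and the invariant factors of ∂_1 are all 1, so H_0 = Z^2.
  H_1: rank ker ∂_1 − rank ∂_2 = (27 − 9) − 16 = 2, and the invariant factors of ∂_2 are all 1, so H_1 = Z^2.
  H_2: rank ker ∂_2 − rank ∂_3 = (18 − 16) − 0 = 2, and there is no ∂_3, so H_2 = Z^2.

H_0 = Z^2,  H_1 = Z^2,  H_2 = Z^2.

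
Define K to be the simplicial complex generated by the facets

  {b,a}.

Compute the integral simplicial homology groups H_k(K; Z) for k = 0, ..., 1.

Take the total order a < b on the vertex set. Then K (dimension 1) consists of the simplices:

  0-simplices (2): a, b
  1-simplices (1): ab

giving chain groups C_0 ≅ Z^2, C_1 ≅ Z^1.

The boundary map ∂_1: C_1 → C_0 sends each edge [p,q] (with p < q) to q − p. For instance
  ∂ab = b − a.
As a 2×1 matrix over Z this has rank 1, with invariant factors (1).

Computing H_k = (kernel of ∂_k) / (image of ∂_{k+1}):

  H_0: rank C_0 − rank ∂_1 = 2 − 1 = 1, and the invariant factors of ∂_1 are all 1, so H_0 ≅ Z.
  H_1: rank ker ∂_1 − rank ∂_2 = (1 − 1) − 0 = 0, and there is no ∂_2, so H_1 ≅ 0.

As a check, the Euler characteristic is 2 − 1 = 1, which agrees with 1 − 0 = 1.

H_0 ≅ Z,  H_1 = 0.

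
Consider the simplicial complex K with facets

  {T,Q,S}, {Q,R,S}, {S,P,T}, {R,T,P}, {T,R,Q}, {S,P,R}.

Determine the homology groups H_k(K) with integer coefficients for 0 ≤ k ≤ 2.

H_0 ≅ Z,  H_1 = 0,  H_2 ≅ Z.

Fix the vertex order P < Q < R < S < T and write every simplex with vertices in increasing order. Then dim K = 2 and the simplices of K are:

  0-simplices (5): P, Q, R, S, T
  1-simplices (9): PR, PS, PT, QR, QS, QT, RS, RT, ST
  2-simplices (6): PRS, PRT, PST, QRS, QRT, QST

Hence C_0 ≅ Z^5, C_1 ≅ Z^9, C_2 ≅ Z^6.

The boundary map ∂_1: C_1 → C_0 maps an edge to its endpoints' difference, ∂[p,q] = q − p. For instance
  ∂PT = T − P.
This gives a 5×9 integer matrix of rank 4; reducing to Smith normal form yields diagonal entries (1,1,1,1).

Boundary ∂_2: C_2 → C_1 sends each 2-simplex [p,q,r] to [q,r] − [p,r] + [p,q]. For instance
  ∂QRT = RT − QT + QR,
  ∂PRT = RT − PT + PR.
As a 9×6 matrix over Z this has rank 5, with invariant factors (1,1,1,1,1).

Reading off H_k = ker ∂_k / im ∂_{k+1}:

  H_0: rank C_0 − rank ∂_1 = 5 − 4 = 1, and the invariant factors of ∂_1 are all 1, so H_0 = Z.
  H_1: rank ker ∂_1 − rank ∂_2 = (9 − 4) − 5 = 0, and the invariant factors of ∂_2 are all 1, so H_1 = 0.
  H_2: rank ker ∂_2 − rank ∂_3 = (6 − 5) − 0 = 1, and there is no ∂_3, so H_2 = Z.

(K is a triangulation of the 2-sphere S^2.)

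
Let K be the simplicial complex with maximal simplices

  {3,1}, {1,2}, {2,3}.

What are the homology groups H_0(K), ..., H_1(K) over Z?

Take the total order 1 < 2 < 3 on the vertex set. Then K (dimension 1) consists of the simplices:

  0-simplices (3): [1], [2], [3]
  1-simplices (3): [1,2], [1,3], [2,3]

Hence C_0 ≅ Z^3, C_1 ≅ Z^3.

Boundary ∂_1: C_1 → C_0 sends each edge [p,q] (with p < q) to q − p. For instance
  ∂[1,2] = [2] − [1].
The 3×3 boundary matrix has rank 2 and Smith normal form diag(1,1).

Reading off H_k = ker ∂_k / im ∂_{k+1}:

  H_0: rank C_0 − rank ∂_1 = 3 − 2 = 1, and the invariant factors of ∂_1 are all 1, so H_0 ≅ Z.
  H_1: rank ker ∂_1 − rank ∂_2 = (3 − 2) − 0 = 1, and there is no ∂_2, so H_1 ≅ Z.

As a check, the Euler characteristic is 3 − 3 = 0, which agrees with 1 − 1 = 0.
(K is a triangulation of the circle S^1.)

H_0 = Z,  H_1 = Z.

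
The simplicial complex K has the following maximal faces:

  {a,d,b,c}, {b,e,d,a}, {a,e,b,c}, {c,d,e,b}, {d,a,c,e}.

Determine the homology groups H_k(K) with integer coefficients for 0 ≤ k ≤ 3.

K has 5 vertices, 10 edges, 10 triangles, 5 3-simplices.
rank ∂_0 = 0, rank ∂_1 = 4 ⇒ b_0 = 5 − 0 − 4 = 1; all invariant factors of ∂_1 are 1 so no torsion. So H_0 ≅ Z.
rank ∂_1 = 4, rank ∂_2 = 6 ⇒ b_1 = 10 − 4 − 6 = 0; all invariant factors of ∂_2 are 1 so no torsion. So H_1 ≅ 0.
rank ∂_2 = 6, rank ∂_3 = 4 ⇒ b_2 = 10 − 6 − 4 = 0; all invariant factors of ∂_3 are 1 so no torsion. So H_2 ≅ 0.
rank ∂_3 = 4, rank ∂_4 = 0 ⇒ b_3 = 5 − 4 − 0 = 1. So H_3 ≅ Z.

H_0 ≅ Z,  H_1 = 0,  H_2 = 0,  H_3 ≅ Z.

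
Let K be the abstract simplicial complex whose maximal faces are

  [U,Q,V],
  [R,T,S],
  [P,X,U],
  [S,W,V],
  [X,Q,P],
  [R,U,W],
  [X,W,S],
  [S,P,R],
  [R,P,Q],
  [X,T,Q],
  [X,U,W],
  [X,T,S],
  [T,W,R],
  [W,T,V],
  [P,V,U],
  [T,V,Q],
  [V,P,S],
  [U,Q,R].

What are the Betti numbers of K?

b_0 = 1, b_1 = 1, b_2 = 0.

K has 9 vertices, 27 edges, 18 triangles.
rank ∂_0 = 0, rank ∂_1 = 8 ⇒ b_0 = 9 − 0 − 8 = 1; all invariant factors of ∂_1 are 1 so no torsion. So H_0 ≅ Z.
rank ∂_1 = 8, rank ∂_2 = 18 ⇒ b_1 = 27 − 8 − 18 = 1; ∂_2 has invariant factor(s) [2] giving torsion. So H_1 ≅ Z ⊕ Z/2.
rank ∂_2 = 18, rank ∂_3 = 0 ⇒ b_2 = 18 − 18 − 0 = 0. So H_2 ≅ 0.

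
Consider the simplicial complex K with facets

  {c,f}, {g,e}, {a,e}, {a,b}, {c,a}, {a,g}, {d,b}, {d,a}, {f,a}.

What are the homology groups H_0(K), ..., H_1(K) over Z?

H_0 = Z,  H_1 = Z^3.

Order the vertices as a < b < c < d < e < f < g. Listing each simplex with vertices in this order, K has dimension 1 with simplices:

  0-simplices (7): a, b, c, d, e, f, g
  1-simplices (9): ab, ac, ad, ae, af, ag, bd, cf, eg

giving chain groups C_0 ≅ Z^7, C_1 ≅ Z^9.

The boundary map ∂_1: C_1 → C_0 is given by ∂[p,q] = [q] − [p]. For instance
  ∂cf = f − c.
The resulting 7×9 matrix has rank 6, and its Smith normal form has invariant factors (1,1,1,1,1,1).

Computing H_k = (kernel of ∂_k) / (image of ∂_{k+1}):

  H_0: rank C_0 − rank ∂_1 = 7 − 6 = 1, and the invariant factors of ∂_1 are all 1, so H_0 = Z.
  H_1: rank ker ∂_1 − rank ∂_2 = (9 − 6) − 0 = 3, and there is no ∂_2, so H_1 = Z^3.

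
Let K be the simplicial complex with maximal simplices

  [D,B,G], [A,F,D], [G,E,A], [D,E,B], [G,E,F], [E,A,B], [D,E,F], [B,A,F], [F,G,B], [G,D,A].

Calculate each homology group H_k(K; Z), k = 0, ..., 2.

H_0 ≅ Z,  H_1 ≅ Z/2,  H_2 = 0.

Take the total order A < B < D < E < F < G on the vertex set. Then K (dimension 2) consists of the simplices:

  0-simplices (6): A, B, D, E, F, G
  1-simplices (15): AB, AD, AE, AF, AG, BD, BE, BF, BG, DE, DF, DG, EF, EG, FG
  2-simplices (10): ABE, ABF, ADF, ADG, AEG, BDE, BDG, BFG, DEF, EFG

giving chain groups C_0 ≅ Z^6, C_1 ≅ Z^15, C_2 ≅ Z^10.

The boundary map ∂_1: C_1 → C_0 sends each edge [p,q] (with p < q) to q − p. For instance
  ∂AD = D − A.
This gives a 6×15 integer matrix of rank 5; reducing to Smith normal form yields diagonal entries (1,1,1,1,1).

∂_2: C_2 → C_1 sends each 2-simplex [p,q,r] to [q,r] − [p,r] + [p,q]. For instance
  ∂ABF = BF − AF + AB,
  ∂BFG = FG − BG + BF.
The resulting 15×10 matrix has rank 10, and its Smith normal form has invariant factors (1,1,1,1,1,1,1,1,1,2).

Now H_k = ker ∂_k / im ∂_{k+1}, so:

  H_0: rank C_0 − rank ∂_1 = 6 − 5 = 1, and the invariant factors of ∂_1 are all 1, so H_0 ≅ Z.
  H_1: rank ker ∂_1 − rank ∂_2 = (15 − 5) − 10 = 0, and ∂_2 has invariant factor 2 > 1, so H_1 ≅ Z/2.
  H_2: rank ker ∂_2 − rank ∂_3 = (10 − 10) − 0 = 0, and there is no ∂_3, so H_2 ≅ 0.

As a check, the Euler characteristic is 6 − 15 + 10 = 1, which agrees with 1 − 0 + 0 = 1.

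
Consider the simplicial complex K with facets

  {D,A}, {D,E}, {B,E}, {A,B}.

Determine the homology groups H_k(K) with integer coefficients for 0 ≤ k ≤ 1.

H_0 = Z,  H_1 = Z.

We work with the vertex ordering A < B < D < E. The simplices of K, each written with vertices in increasing order, are:

  0-simplices (4): A, B, D, E
  1-simplices (4): AB, AD, BE, DE

so the chain groups are C_0 ≅ Z^4, C_1 ≅ Z^4.

∂_1: C_1 → C_0 maps an edge to its endpoints' difference, ∂[p,q] = q − p. For instance
  ∂BE = E − B.
This gives a 4×4 integer matrix of rank 3; reducing to Smith normal form yields diagonal entries (1,1,1).

Computing H_k = (kernel of ∂_k) / (image of ∂_{k+1}):

  H_0: rank C_0 − rank ∂_1 = 4 − 3 = 1, and the invariant factors of ∂_1 are all 1, so H_0 = Z.
  H_1: rank ker ∂_1 − rank ∂_2 = (4 − 3) − 0 = 1, and there is no ∂_2, so H_1 = Z.

(K is a triangulation of the circle S^1.)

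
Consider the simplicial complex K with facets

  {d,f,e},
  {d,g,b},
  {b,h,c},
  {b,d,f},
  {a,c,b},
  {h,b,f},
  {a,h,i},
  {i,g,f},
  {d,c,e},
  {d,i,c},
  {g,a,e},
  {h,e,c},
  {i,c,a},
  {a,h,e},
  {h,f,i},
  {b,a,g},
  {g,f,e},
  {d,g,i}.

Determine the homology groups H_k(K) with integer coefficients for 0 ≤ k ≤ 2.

H_0 ≅ Z,  H_1 ≅ Z × Z/2,  H_2 = 0.

Fix the vertex order a < b < c < d < e < f < g < h < i and write every simplex with vertices in increasing order. Then dim K = 2 and the simplices of K are:

  0-simplices (9): a, b, c, d, e, f, g, h, i
  1-simplices (27): ab, ac, ae, ag, ah, ai, bc, bd, bf, bg, bh, cd, ce, ch, ci, de, df, dg, di, ef, eg, eh, fg, fh, fi, gi, hi
  2-simplices (18): abc, abg, aci, aeg, aeh, ahi, bch, bdf, bdg, bfh, cde, cdi, ceh, def, dgi, efg, fgi, fhi

giving chain groups C_0 ≅ Z^9, C_1 ≅ Z^27, C_2 ≅ Z^18.

∂_1: C_1 → C_0 maps an edge to its endpoints' difference, ∂[p,q] = q − p.
As a 9×27 matrix over Z this has rank 8, with invariant factors (1,1,1,1,1,1,1,1).

Boundary ∂_2: C_2 → C_1 maps a triangle to the signed sum of its edges. For instance
  ∂ahi = hi − ai + ah,
  ∂fgi = gi − fi + fg.
This gives a 27×18 integer matrix of rank 18; reducing to Smith normal form yields diagonal entries (1,1,1,1,1,1,1,1,1,1,1,1,1,1,1,1,1,2).

Now H_k = ker ∂_k / im ∂_{k+1}, so:

  H_0: rank C_0 − rank ∂_1 = 9 − 8 = 1, and the invariant factors of ∂_1 are all 1, so H_0 ≅ Z.
  H_1: rank ker ∂_1 − rank ∂_2 = (27 − 8) − 18 = 1, and ∂_2 has invariant factor 2 > 1, so H_1 ≅ Z × Z/2.
  H_2: rank ker ∂_2 − rank ∂_3 = (18 − 18) − 0 = 0, and there is no ∂_3, so H_2 ≅ 0.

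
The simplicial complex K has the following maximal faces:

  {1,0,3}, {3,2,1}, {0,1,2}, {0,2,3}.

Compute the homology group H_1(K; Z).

Fix the vertex order 0 < 1 < 2 < 3 and write every simplex with vertices in increasing order. Then dim K = 2 and the simplices of K are:

  0-simplices (4): [0], [1], [2], [3]
  1-simplices (6): [0,1], [0,2], [0,3], [1,2], [1,3], [2,3]
  2-simplices (4): [0,1,2], [0,1,3], [0,2,3], [1,2,3]

giving chain groups C_0 ≅ Z^4, C_1 ≅ Z^6, C_2 ≅ Z^4.

Boundary ∂_1: C_1 → C_0 sends each edge [p,q] (with p < q) to q − p. For instance
  ∂[2,3] = [3] − [2].
As a 4×6 matrix over Z this has rank 3, with invariant factors (1,1,1).

∂_2: C_2 → C_1 maps a triangle to the signed sum of its edges. For instance
  ∂[0,2,3] = [2,3] − [0,3] + [0,2],
  ∂[0,1,3] = [1,3] − [0,3] + [0,1].
As a 6×4 matrix over Z this has rank 3, with invariant factors (1,1,1).

Reading off H_k = ker ∂_k / im ∂_{k+1}:

  H_1: rank ker ∂_1 − rank ∂_2 = (6 − 3) − 3 = 0, and the invariant factors of ∂_2 are all 1, so H_1 ≅ 0.

(K is a triangulation of the 2-sphere S^2.)

H_1 = 0.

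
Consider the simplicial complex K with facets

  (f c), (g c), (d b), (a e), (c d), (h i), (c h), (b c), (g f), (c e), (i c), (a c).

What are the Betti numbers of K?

b_0 = 1, b_1 = 4.

Fix the vertex order a < b < c < d < e < f < g < h < i and write every simplex with vertices in increasing order. Then dim K = 1 and the simplices of K are:

  0-simplices (9): a, b, c, d, e, f, g, h, i
  1-simplices (12): ac, ae, bc, bd, cd, ce, cf, cg, ch, ci, fg, hi

Hence C_0 ≅ Z^9, C_1 ≅ Z^12.

∂_1: C_1 → C_0 maps an edge to its endpoints' difference, ∂[p,q] = q − p. For instance
  ∂ci = i − c.
This gives a 9×12 integer matrix of rank 8; reducing to Smith normal form yields diagonal entries (1,1,1,1,1,1,1,1).

Reading off H_k = ker ∂_k / im ∂_{k+1}:

  H_0: rank C_0 − rank ∂_1 = 9 − 8 = 1, and the invariant factors of ∂_1 are all 1, so H_0 ≅ Z.
  H_1: rank ker ∂_1 − rank ∂_2 = (12 − 8) − 0 = 4, and there is no ∂_2, so H_1 ≅ Z^4.

As a check, the Euler characteristic is 9 − 12 = -3, which agrees with 1 − 4 = -3.

Hence the Betti numbers are b_0 = 1, b_1 = 4.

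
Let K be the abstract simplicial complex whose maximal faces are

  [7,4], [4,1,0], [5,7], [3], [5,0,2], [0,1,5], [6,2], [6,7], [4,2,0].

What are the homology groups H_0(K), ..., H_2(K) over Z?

Take the total order 0 < 1 < 2 < 3 < 4 < 5 < 6 < 7 on the vertex set. Then K (dimension 2) consists of the simplices:

  0-simplices (8): [0], [1], [2], [3], [4], [5], [6], [7]
  1-simplices (12): [0,1], [0,2], [0,4], [0,5], [1,4], [1,5], [2,4], [2,5], [2,6], [4,7], [5,7], [6,7]
  2-simplices (4): [0,1,4], [0,1,5], [0,2,4], [0,2,5]

so the chain groups are C_0 ≅ Z^8, C_1 ≅ Z^12, C_2 ≅ Z^4.

The boundary map ∂_1: C_1 → C_0 is given by ∂[p,q] = [q] − [p]. For instance
  ∂[0,2] = [2] − [0].
The resulting 8×12 matrix has rank 6, and its Smith normal form has invariant factors (1,1,1,1,1,1).

Boundary ∂_2: C_2 → C_1 acts by ∂[p,q,r] = [q,r] − [p,r] + [p,q]. For instance
  ∂[0,1,4] = [1,4] − [0,4] + [0,1],
  ∂[0,2,5] = [2,5] − [0,5] + [0,2].
As a 12×4 matrix over Z this has rank 4, with invariant factors (1,1,1,1).

From H_k ≅ ker(∂_k) / im(∂_{k+1}) we obtain:

  H_0: rank C_0 − rank ∂_1 = 8 − 6 = 2, and the invariant factors of ∂_1 are all 1, so H_0 ≅ Z^2.
  H_1: rank ker ∂_1 − rank ∂_2 = (12 − 6) − 4 = 2, and the invariant factors of ∂_2 are all 1, so H_1 ≅ Z^2.
  H_2: rank ker ∂_2 − rank ∂_3 = (4 − 4) − 0 = 0, and there is no ∂_3, so H_2 ≅ 0.

As a check, the Euler characteristic is 8 − 12 + 4 = 0, which agrees with 2 − 2 + 0 = 0.

H_0 ≅ Z^2,  H_1 ≅ Z^2,  H_2 = 0.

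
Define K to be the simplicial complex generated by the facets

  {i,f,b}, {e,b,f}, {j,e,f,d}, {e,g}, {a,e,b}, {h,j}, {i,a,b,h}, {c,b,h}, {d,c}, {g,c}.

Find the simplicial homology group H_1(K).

Order the vertices as a < b < c < d < e < f < g < h < i < j. Listing each simplex with vertices in this order, K has dimension 3 with simplices:

  0-simplices (10): a, b, c, d, e, f, g, h, i, j
  1-simplices (22): ab, ae, ah, ai, bc, be, bf, bh, bi, cd, cg, ch, de, df, dj, ef, eg, ej, fi, fj, hi, hj
  2-simplices (12): abe, abh, abi, ahi, bch, bef, bfi, bhi, def, dej, dfj, efj
  3-simplices (2): abhi, defj

giving chain groups C_0 ≅ Z^10, C_1 ≅ Z^22, C_2 ≅ Z^12, C_3 ≅ Z^2.

The boundary map ∂_1: C_1 → C_0 is given by ∂[p,q] = [q] − [p]. For instance
  ∂df = f − d.
As a 10×22 matrix over Z this has rank 9, with invariant factors (1,1,1,1,1,1,1,1,1).

Boundary ∂_2: C_2 → C_1 sends each 2-simplex [p,q,r] to [q,r] − [p,r] + [p,q]. For instance
  ∂abi = bi − ai + ab,
  ∂ahi = hi − ai + ah.
As a 22×12 matrix over Z this has rank 10, with invariant factors (1,1,1,1,1,1,1,1,1,1).

The boundary map ∂_3: C_3 → C_2 sends each 3-simplex σ to the alternating sum Σ_i (−1)^i (σ with its i-th vertex removed). For instance
  ∂abhi = bhi − ahi + abi − abh,
  ∂defj = efj − dfj + dej − def.
This gives a 12×2 integer matrix of rank 2; reducing to Smith normal form yields diagonal entries (1,1).

Now H_k = ker ∂_k / im ∂_{k+1}, so:

  H_1: rank ker ∂_1 − rank ∂_2 = (22 − 9) − 10 = 3, and the invariant factors of ∂_2 are all 1, so H_1 = Z^3.

H_1 = Z^3.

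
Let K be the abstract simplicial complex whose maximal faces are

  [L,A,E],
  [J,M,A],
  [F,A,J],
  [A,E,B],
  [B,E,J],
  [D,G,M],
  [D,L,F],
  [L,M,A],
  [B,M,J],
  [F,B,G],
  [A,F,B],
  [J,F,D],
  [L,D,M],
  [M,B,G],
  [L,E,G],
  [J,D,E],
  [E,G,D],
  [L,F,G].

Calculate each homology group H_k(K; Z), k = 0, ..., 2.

Order the vertices as A < B < D < E < F < G < J < L < M. Listing each simplex with vertices in this order, K has dimension 2 with simplices:

  0-simplices (9): A, B, D, E, F, G, J, L, M
  1-simplices (27): AB, AE, AF, AJ, AL, AM, BE, BF, BG, BJ, BM, DE, DF, DG, DJ, DL, DM, EG, EJ, EL, FG, FJ, FL, GL, GM, JM, LM
  2-simplices (18): ABE, ABF, AEL, AFJ, AJM, ALM, BEJ, BFG, BGM, BJM, DEG, DEJ, DFJ, DFL, DGM, DLM, EGL, FGL

Hence C_0 ≅ Z^9, C_1 ≅ Z^27, C_2 ≅ Z^18.

∂_1: C_1 → C_0 sends each edge [p,q] (with p < q) to q − p.
This gives a 9×27 integer matrix of rank 8; reducing to Smith normal form yields diagonal entries (1,1,1,1,1,1,1,1).

Boundary ∂_2: C_2 → C_1 acts by ∂[p,q,r] = [q,r] − [p,r] + [p,q]. For instance
  ∂ABF = BF − AF + AB,
  ∂FGL = GL − FL + FG.
The 27×18 boundary matrix has rank 18 and Smith normal form diag(1,1,1,1,1,1,1,1,1,1,1,1,1,1,1,1,1,2).

Now H_k = ker ∂_k / im ∂_{k+1}, so:

  H_0: rank C_0 − rank ∂_1 = 9 − 8 = 1, and the invariant factors of ∂_1 are all 1, so H_0 = Z.
  H_1: rank ker ∂_1 − rank ∂_2 = (27 − 8) − 18 = 1, and ∂_2 has invariant factor 2 > 1, so H_1 = Z ⊕ Z/2Z.
  H_2: rank ker ∂_2 − rank ∂_3 = (18 − 18) − 0 = 0, and there is no ∂_3, so H_2 = 0.

As a check, the Euler characteristic is 9 − 27 + 18 = 0, which agrees with 1 − 1 + 0 = 0.

H_0 ≅ Z,  H_1 ≅ Z ⊕ Z/2Z,  H_2 = 0.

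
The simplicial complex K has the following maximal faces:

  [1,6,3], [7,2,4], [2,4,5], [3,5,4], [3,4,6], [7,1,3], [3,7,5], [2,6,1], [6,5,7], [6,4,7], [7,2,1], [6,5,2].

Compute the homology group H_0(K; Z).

Order the vertices as 1 < 2 < 3 < 4 < 5 < 6 < 7. Listing each simplex with vertices in this order, K has dimension 2 with simplices:

  0-simplices (7): [1], [2], [3], [4], [5], [6], [7]
  1-simplices (18): [1,2], [1,3], [1,6], [1,7], [2,4], [2,5], [2,6], [2,7], [3,4], [3,5], [3,6], [3,7], [4,5], [4,6], [4,7], [5,6], [5,7], [6,7]
  2-simplices (12): [1,2,6], [1,2,7], [1,3,6], [1,3,7], [2,4,5], [2,4,7], [2,5,6], [3,4,5], [3,4,6], [3,5,7], [4,6,7], [5,6,7]

so the chain groups are C_0 ≅ Z^7, C_1 ≅ Z^18, C_2 ≅ Z^12.

∂_1: C_1 → C_0 sends each edge [p,q] (with p < q) to q − p. For instance
  ∂[1,2] = [2] − [1].
As a 7×18 matrix over Z this has rank 6, with invariant factors (1,1,1,1,1,1).

∂_2: C_2 → C_1 sends each 2-simplex [p,q,r] to [q,r] − [p,r] + [p,q]. For instance
  ∂[1,3,7] = [3,7] − [1,7] + [1,3],
  ∂[3,4,6] = [4,6] − [3,6] + [3,4].
As a 18×12 matrix over Z this has rank 12, with invariant factors (1,1,1,1,1,1,1,1,1,1,1,2).

Now H_k = ker ∂_k / im ∂_{k+1}, so:

  H_0: rank C_0 − rank ∂_1 = 7 − 6 = 1, and the invariant factors of ∂_1 are all 1, so H_0 ≅ Z.

(K is a triangulation of the real projective plane RP^2.)

H_0 ≅ Z.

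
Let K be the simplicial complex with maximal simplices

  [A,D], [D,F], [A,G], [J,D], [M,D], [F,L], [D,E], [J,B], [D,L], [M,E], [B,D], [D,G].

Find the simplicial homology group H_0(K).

H_0 ≅ Z.

Order the vertices as A < B < D < E < F < G < J < L < M. Listing each simplex with vertices in this order, K has dimension 1 with simplices:

  0-simplices (9): A, B, D, E, F, G, J, L, M
  1-simplices (12): AD, AG, BD, BJ, DE, DF, DG, DJ, DL, DM, EM, FL

so the chain groups are C_0 ≅ Z^9, C_1 ≅ Z^12.

The boundary map ∂_1: C_1 → C_0 sends each edge [p,q] (with p < q) to q − p.
The 9×12 boundary matrix has rank 8 and Smith normal form diag(1,1,1,1,1,1,1,1).

From H_k ≅ ker(∂_k) / im(∂_{k+1}) we obtain:

  H_0: rank C_0 − rank ∂_1 = 9 − 8 = 1, and the invariant factors of ∂_1 are all 1, so H_0 = Z.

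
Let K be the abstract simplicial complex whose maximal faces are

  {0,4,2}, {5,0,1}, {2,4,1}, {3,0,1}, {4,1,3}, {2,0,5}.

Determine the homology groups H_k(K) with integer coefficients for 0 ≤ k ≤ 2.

Order the vertices as 0 < 1 < 2 < 3 < 4 < 5. Listing each simplex with vertices in this order, K has dimension 2 with simplices:

  0-simplices (6): [0], [1], [2], [3], [4], [5]
  1-simplices (12): [0,1], [0,2], [0,3], [0,4], [0,5], [1,2], [1,3], [1,4], [1,5], [2,4], [2,5], [3,4]
  2-simplices (6): [0,1,3], [0,1,5], [0,2,4], [0,2,5], [1,2,4], [1,3,4]

giving chain groups C_0 ≅ Z^6, C_1 ≅ Z^12, C_2 ≅ Z^6.

∂_1: C_1 → C_0 maps an edge to its endpoints' difference, ∂[p,q] = q − p.
As a 6×12 matrix over Z this has rank 5, with invariant factors (1,1,1,1,1).

Boundary ∂_2: C_2 → C_1 sends each 2-simplex [p,q,r] to [q,r] − [p,r] + [p,q]. For instance
  ∂[0,1,5] = [1,5] − [0,5] + [0,1],
  ∂[0,2,4] = [2,4] − [0,4] + [0,2].
The resulting 12×6 matrix has rank 6, and its Smith normal form has invariant factors (1,1,1,1,1,1).

Reading off H_k = ker ∂_k / im ∂_{k+1}:

  H_0: rank C_0 − rank ∂_1 = 6 − 5 = 1, and the invariant factors of ∂_1 are all 1, so H_0 ≅ Z.
  H_1: rank ker ∂_1 − rank ∂_2 = (12 − 5) − 6 = 1, and the invariant factors of ∂_2 are all 1, so H_1 ≅ Z.
  H_2: rank ker ∂_2 − rank ∂_3 = (6 − 6) − 0 = 0, and there is no ∂_3, so H_2 ≅ 0.

As a check, the Euler characteristic is 6 − 12 + 6 = 0, which agrees with 1 − 1 + 0 = 0.

H_0 = Z,  H_1 = Z,  H_2 = 0.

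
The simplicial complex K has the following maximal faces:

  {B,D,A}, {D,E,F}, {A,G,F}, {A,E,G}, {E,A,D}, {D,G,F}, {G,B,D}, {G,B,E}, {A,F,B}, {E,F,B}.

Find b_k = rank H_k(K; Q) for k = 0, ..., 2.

We work with the vertex ordering A < B < D < E < F < G. The simplices of K, each written with vertices in increasing order, are:

  0-simplices (6): A, B, D, E, F, G
  1-simplices (15): AB, AD, AE, AF, AG, BD, BE, BF, BG, DE, DF, DG, EF, EG, FG
  2-simplices (10): ABD, ABF, ADE, AEG, AFG, BDG, BEF, BEG, DEF, DFG

so the chain groups are C_0 ≅ Z^6, C_1 ≅ Z^15, C_2 ≅ Z^10.

∂_1: C_1 → C_0 maps an edge to its endpoints' difference, ∂[p,q] = q − p. For instance
  ∂BD = D − B.
This gives a 6×15 integer matrix of rank 5; reducing to Smith normal form yields diagonal entries (1,1,1,1,1).

The boundary map ∂_2: C_2 → C_1 sends each 2-simplex [p,q,r] to [q,r] − [p,r] + [p,q]. For instance
  ∂DEF = EF − DF + DE,
  ∂AEG = EG − AG + AE.
The resulting 15×10 matrix has rank 10, and its Smith normal form has invariant factors (1,1,1,1,1,1,1,1,1,2).

Computing H_k = (kernel of ∂_k) / (image of ∂_{k+1}):

  H_0: rank C_0 − rank ∂_1 = 6 − 5 = 1, and the invariant factors of ∂_1 are all 1, so H_0 ≅ Z.
  H_1: rank ker ∂_1 − rank ∂_2 = (15 − 5) − 10 = 0, and ∂_2 has invariant factor 2 > 1, so H_1 ≅ Z/2.
  H_2: rank ker ∂_2 − rank ∂_3 = (10 − 10) − 0 = 0, and there is no ∂_3, so H_2 ≅ 0.

As a check, the Euler characteristic is 6 − 15 + 10 = 1, which agrees with 1 − 0 + 0 = 1.

Hence the Betti numbers are b_0 = 1, b_1 = 0, b_2 = 0.

b_0 = 1, b_1 = 0, b_2 = 0.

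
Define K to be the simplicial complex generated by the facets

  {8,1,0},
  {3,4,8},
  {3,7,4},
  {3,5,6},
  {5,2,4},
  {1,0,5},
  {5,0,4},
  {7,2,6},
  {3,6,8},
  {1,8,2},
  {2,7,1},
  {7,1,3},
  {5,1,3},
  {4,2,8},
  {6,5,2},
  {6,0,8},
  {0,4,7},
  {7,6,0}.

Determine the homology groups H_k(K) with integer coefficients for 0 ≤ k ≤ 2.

Order the vertices as 0 < 1 < 2 < 3 < 4 < 5 < 6 < 7 < 8. Listing each simplex with vertices in this order, K has dimension 2 with simplices:

  0-simplices (9): [0], [1], [2], [3], [4], [5], [6], [7], [8]
  1-simplices (27): (27 of them)
  2-simplices (18): [0,1,5], [0,1,8], [0,4,5], [0,4,7], [0,6,7], [0,6,8], [1,2,7], [1,2,8], [1,3,5], [1,3,7], [2,4,5], [2,4,8], [2,5,6], [2,6,7], [3,4,7], [3,4,8], [3,5,6], [3,6,8]

so the chain groups are C_0 ≅ Z^9, C_1 ≅ Z^27, C_2 ≅ Z^18.

The boundary map ∂_1: C_1 → C_0 is given by ∂[p,q] = [q] − [p]. For instance
  ∂[1,3] = [3] − [1].
The 9×27 boundary matrix has rank 8 and Smith normal form diag(1,1,1,1,1,1,1,1).

Boundary ∂_2: C_2 → C_1 acts by ∂[p,q,r] = [q,r] − [p,r] + [p,q]. For instance
  ∂[1,2,8] = [2,8] − [1,8] + [1,2],
  ∂[2,6,7] = [6,7] − [2,7] + [2,6].
The resulting 27×18 matrix has rank 17, and its Smith normal form has invariant factors (1,1,1,1,1,1,1,1,1,1,1,1,1,1,1,1,1).

Now H_k = ker ∂_k / im ∂_{k+1}, so:

  H_0: rank C_0 − rank ∂_1 = 9 − 8 = 1, and the invariant factors of ∂_1 are all 1, so H_0 ≅ Z.
  H_1: rank ker ∂_1 − rank ∂_2 = (27 − 8) − 17 = 2, and the invariant factors of ∂_2 are all 1, so H_1 ≅ Z^2.
  H_2: rank ker ∂_2 − rank ∂_3 = (18 − 17) − 0 = 1, and there is no ∂_3, so H_2 ≅ Z.

(K is a triangulation of the torus T^2.)

H_0 ≅ Z,  H_1 ≅ Z^2,  H_2 ≅ Z.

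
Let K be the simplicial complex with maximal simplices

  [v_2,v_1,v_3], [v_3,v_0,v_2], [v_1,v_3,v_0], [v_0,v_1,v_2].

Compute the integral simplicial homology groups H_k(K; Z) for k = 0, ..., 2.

H_0 ≅ Z,  H_1 = 0,  H_2 ≅ Z.

Take the total order v_0 < v_1 < v_2 < v_3 on the vertex set. Then K (dimension 2) consists of the simplices:

  0-simplices (4): [v_0], [v_1], [v_2], [v_3]
  1-simplices (6): [v_0,v_1], [v_0,v_2], [v_0,v_3], [v_1,v_2], [v_1,v_3], [v_2,v_3]
  2-simplices (4): [v_0,v_1,v_2], [v_0,v_1,v_3], [v_0,v_2,v_3], [v_1,v_2,v_3]

Hence C_0 ≅ Z^4, C_1 ≅ Z^6, C_2 ≅ Z^4.

∂_1: C_1 → C_0 maps an edge to its endpoints' difference, ∂[p,q] = q − p. For instance
  ∂[v_1,v_2] = [v_2] − [v_1].
The 4×6 boundary matrix has rank 3 and Smith normal form diag(1,1,1).

Boundary ∂_2: C_2 → C_1 acts by ∂[p,q,r] = [q,r] − [p,r] + [p,q]. For instance
  ∂[v_1,v_2,v_3] = [v_2,v_3] − [v_1,v_3] + [v_1,v_2],
  ∂[v_0,v_1,v_2] = [v_1,v_2] − [v_0,v_2] + [v_0,v_1].
This gives a 6×4 integer matrix of rank 3; reducing to Smith normal form yields diagonal entries (1,1,1).

Reading off H_k = ker ∂_k / im ∂_{k+1}:

  H_0: rank C_0 − rank ∂_1 = 4 − 3 = 1, and the invariant factors of ∂_1 are all 1, so H_0 ≅ Z.
  H_1: rank ker ∂_1 − rank ∂_2 = (6 − 3) − 3 = 0, and the invariant factors of ∂_2 are all 1, so H_1 ≅ 0.
  H_2: rank ker ∂_2 − rank ∂_3 = (4 − 3) − 0 = 1, and there is no ∂_3, so H_2 ≅ Z.

(K is a triangulation of the 2-sphere S^2.)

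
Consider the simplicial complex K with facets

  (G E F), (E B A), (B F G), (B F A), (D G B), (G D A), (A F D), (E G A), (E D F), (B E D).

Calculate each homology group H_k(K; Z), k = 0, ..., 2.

H_0 ≅ Z,  H_1 ≅ Z/2,  H_2 = 0.

Fix the vertex order A < B < D < E < F < G and write every simplex with vertices in increasing order. Then dim K = 2 and the simplices of K are:

  0-simplices (6): A, B, D, E, F, G
  1-simplices (15): AB, AD, AE, AF, AG, BD, BE, BF, BG, DE, DF, DG, EF, EG, FG
  2-simplices (10): ABE, ABF, ADF, ADG, AEG, BDE, BDG, BFG, DEF, EFG

Hence C_0 ≅ Z^6, C_1 ≅ Z^15, C_2 ≅ Z^10.

The boundary map ∂_1: C_1 → C_0 is given by ∂[p,q] = [q] − [p]. For instance
  ∂AF = F − A.
This gives a 6×15 integer matrix of rank 5; reducing to Smith normal form yields diagonal entries (1,1,1,1,1).

∂_2: C_2 → C_1 sends each 2-simplex [p,q,r] to [q,r] − [p,r] + [p,q]. For instance
  ∂EFG = FG − EG + EF,
  ∂ADF = DF − AF + AD.
The resulting 15×10 matrix has rank 10, and its Smith normal form has invariant factors (1,1,1,1,1,1,1,1,1,2).

Now H_k = ker ∂_k / im ∂_{k+1}, so:

  H_0: rank C_0 − rank ∂_1 = 6 − 5 = 1, and the invariant factors of ∂_1 are all 1, so H_0 ≅ Z.
  H_1: rank ker ∂_1 − rank ∂_2 = (15 − 5) − 10 = 0, and ∂_2 has invariant factor 2 > 1, so H_1 ≅ Z/2.
  H_2: rank ker ∂_2 − rank ∂_3 = (10 − 10) − 0 = 0, and there is no ∂_3, so H_2 ≅ 0.

As a check, the Euler characteristic is 6 − 15 + 10 = 1, which agrees with 1 − 0 + 0 = 1.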